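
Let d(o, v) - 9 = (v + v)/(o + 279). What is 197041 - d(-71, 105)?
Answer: 20491223/104 ≈ 1.9703e+5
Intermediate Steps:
d(o, v) = 9 + 2*v/(279 + o) (d(o, v) = 9 + (v + v)/(o + 279) = 9 + (2*v)/(279 + o) = 9 + 2*v/(279 + o))
197041 - d(-71, 105) = 197041 - (2511 + 2*105 + 9*(-71))/(279 - 71) = 197041 - (2511 + 210 - 639)/208 = 197041 - 2082/208 = 197041 - 1*1041/104 = 197041 - 1041/104 = 20491223/104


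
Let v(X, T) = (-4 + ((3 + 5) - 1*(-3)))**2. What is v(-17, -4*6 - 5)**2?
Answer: 2401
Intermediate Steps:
v(X, T) = 49 (v(X, T) = (-4 + (8 + 3))**2 = (-4 + 11)**2 = 7**2 = 49)
v(-17, -4*6 - 5)**2 = 49**2 = 2401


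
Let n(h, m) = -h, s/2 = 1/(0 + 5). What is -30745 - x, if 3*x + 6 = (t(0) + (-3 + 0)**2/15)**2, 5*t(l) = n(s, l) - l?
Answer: -57643294/1875 ≈ -30743.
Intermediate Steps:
s = 2/5 (s = 2/(0 + 5) = 2/5 ≈ 0.40000)
t(l) = -2/25 - l/5 (t(l) = (-1*2/5 - l)/5 = (-2/5 - l)/5 = -2/25 - l/5)
x = -3581/1875 (x = -2 + ((-2/25 - 1/5*0) + (-3 + 0)**2/15)**2/3 = -2 + ((-2/25 + 0) + (-3)**2*(1/15))**2/3 = -2 + (-2/25 + 9*(1/15))**2/3 = -2 + (-2/25 + 3/5)**2/3 = -2 + (13/25)**2/3 = -2 + (1/3)*(169/625) = -2 + 169/1875 = -3581/1875 ≈ -1.9099)
-30745 - x = -30745 - 1*(-3581/1875) = -30745 + 3581/1875 = -57643294/1875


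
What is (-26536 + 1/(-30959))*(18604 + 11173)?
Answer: -24462640000425/30959 ≈ -7.9016e+8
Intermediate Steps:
(-26536 + 1/(-30959))*(18604 + 11173) = (-26536 - 1/30959)*29777 = -821528025/30959*29777 = -24462640000425/30959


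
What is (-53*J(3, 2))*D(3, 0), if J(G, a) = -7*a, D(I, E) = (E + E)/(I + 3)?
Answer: 0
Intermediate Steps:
D(I, E) = 2*E/(3 + I) (D(I, E) = (2*E)/(3 + I) = 2*E/(3 + I))
(-53*J(3, 2))*D(3, 0) = (-(-371)*2)*(2*0/(3 + 3)) = (-53*(-14))*(2*0/6) = 742*(2*0*(⅙)) = 742*0 = 0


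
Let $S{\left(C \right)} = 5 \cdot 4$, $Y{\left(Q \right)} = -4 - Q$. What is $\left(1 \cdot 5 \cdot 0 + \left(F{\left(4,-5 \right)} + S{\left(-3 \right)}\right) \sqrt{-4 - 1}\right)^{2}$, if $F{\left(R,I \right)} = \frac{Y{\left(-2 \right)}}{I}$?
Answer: $- \frac{10404}{5} \approx -2080.8$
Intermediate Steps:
$F{\left(R,I \right)} = - \frac{2}{I}$ ($F{\left(R,I \right)} = \frac{-4 - -2}{I} = \frac{-4 + 2}{I} = - \frac{2}{I}$)
$S{\left(C \right)} = 20$
$\left(1 \cdot 5 \cdot 0 + \left(F{\left(4,-5 \right)} + S{\left(-3 \right)}\right) \sqrt{-4 - 1}\right)^{2} = \left(1 \cdot 5 \cdot 0 + \left(- \frac{2}{-5} + 20\right) \sqrt{-4 - 1}\right)^{2} = \left(5 \cdot 0 + \left(\left(-2\right) \left(- \frac{1}{5}\right) + 20\right) \sqrt{-5}\right)^{2} = \left(0 + \left(\frac{2}{5} + 20\right) i \sqrt{5}\right)^{2} = \left(0 + \frac{102 i \sqrt{5}}{5}\right)^{2} = \left(\frac{102 i \sqrt{5}}{5}\right)^{2} = - \frac{10404}{5}$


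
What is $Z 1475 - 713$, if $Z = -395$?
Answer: $-583338$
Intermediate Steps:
$Z 1475 - 713 = \left(-395\right) 1475 - 713 = -582625 - 713 = -583338$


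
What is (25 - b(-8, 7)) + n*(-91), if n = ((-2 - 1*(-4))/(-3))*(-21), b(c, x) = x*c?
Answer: -1193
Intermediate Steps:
b(c, x) = c*x
n = 14 (n = ((-2 + 4)*(-⅓))*(-21) = (2*(-⅓))*(-21) = -⅔*(-21) = 14)
(25 - b(-8, 7)) + n*(-91) = (25 - (-8)*7) + 14*(-91) = (25 - 1*(-56)) - 1274 = (25 + 56) - 1274 = 81 - 1274 = -1193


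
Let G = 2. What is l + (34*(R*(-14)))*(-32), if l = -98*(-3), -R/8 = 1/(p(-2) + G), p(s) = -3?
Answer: 122150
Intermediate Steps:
R = 8 (R = -8/(-3 + 2) = -8/(-1) = -8*(-1) = 8)
l = 294
l + (34*(R*(-14)))*(-32) = 294 + (34*(8*(-14)))*(-32) = 294 + (34*(-112))*(-32) = 294 - 3808*(-32) = 294 + 121856 = 122150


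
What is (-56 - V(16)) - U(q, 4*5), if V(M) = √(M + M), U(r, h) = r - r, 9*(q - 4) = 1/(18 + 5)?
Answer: -56 - 4*√2 ≈ -61.657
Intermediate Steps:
q = 829/207 (q = 4 + 1/(9*(18 + 5)) = 4 + (⅑)/23 = 4 + (⅑)*(1/23) = 4 + 1/207 = 829/207 ≈ 4.0048)
U(r, h) = 0
V(M) = √2*√M (V(M) = √(2*M) = √2*√M)
(-56 - V(16)) - U(q, 4*5) = (-56 - √2*√16) - 1*0 = (-56 - √2*4) + 0 = (-56 - 4*√2) + 0 = -56 - 4*√2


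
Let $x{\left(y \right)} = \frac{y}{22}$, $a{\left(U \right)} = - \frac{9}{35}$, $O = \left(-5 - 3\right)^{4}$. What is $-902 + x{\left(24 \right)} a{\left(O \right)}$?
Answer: $- \frac{347378}{385} \approx -902.28$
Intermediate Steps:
$O = 4096$ ($O = \left(-5 - 3\right)^{4} = \left(-8\right)^{4} = 4096$)
$a{\left(U \right)} = - \frac{9}{35}$ ($a{\left(U \right)} = \left(-9\right) \frac{1}{35} = - \frac{9}{35}$)
$x{\left(y \right)} = \frac{y}{22}$ ($x{\left(y \right)} = y \frac{1}{22} = \frac{y}{22}$)
$-902 + x{\left(24 \right)} a{\left(O \right)} = -902 + \frac{1}{22} \cdot 24 \left(- \frac{9}{35}\right) = -902 + \frac{12}{11} \left(- \frac{9}{35}\right) = -902 - \frac{108}{385} = - \frac{347378}{385}$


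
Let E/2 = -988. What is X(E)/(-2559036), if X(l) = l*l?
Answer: -976144/639759 ≈ -1.5258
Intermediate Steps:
E = -1976 (E = 2*(-988) = -1976)
X(l) = l**2
X(E)/(-2559036) = (-1976)**2/(-2559036) = 3904576*(-1/2559036) = -976144/639759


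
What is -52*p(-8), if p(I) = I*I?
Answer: -3328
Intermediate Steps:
p(I) = I**2
-52*p(-8) = -52*(-8)**2 = -52*64 = -3328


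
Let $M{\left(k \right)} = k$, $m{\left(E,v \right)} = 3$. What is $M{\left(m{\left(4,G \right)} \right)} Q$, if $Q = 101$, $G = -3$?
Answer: $303$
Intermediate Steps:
$M{\left(m{\left(4,G \right)} \right)} Q = 3 \cdot 101 = 303$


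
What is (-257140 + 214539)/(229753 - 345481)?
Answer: 42601/115728 ≈ 0.36811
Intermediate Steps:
(-257140 + 214539)/(229753 - 345481) = -42601/(-115728) = -42601*(-1/115728) = 42601/115728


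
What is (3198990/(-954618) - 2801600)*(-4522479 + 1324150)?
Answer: 83860844476641205/9359 ≈ 8.9604e+12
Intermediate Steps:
(3198990/(-954618) - 2801600)*(-4522479 + 1324150) = (3198990*(-1/954618) - 2801600)*(-3198329) = (-533165/159103 - 2801600)*(-3198329) = -445743497965/159103*(-3198329) = 83860844476641205/9359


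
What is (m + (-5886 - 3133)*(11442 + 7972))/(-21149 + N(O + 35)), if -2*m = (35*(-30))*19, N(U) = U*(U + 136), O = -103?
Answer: 175084891/25773 ≈ 6793.3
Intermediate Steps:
N(U) = U*(136 + U)
m = 9975 (m = -35*(-30)*19/2 = -(-525)*19 = -½*(-19950) = 9975)
(m + (-5886 - 3133)*(11442 + 7972))/(-21149 + N(O + 35)) = (9975 + (-5886 - 3133)*(11442 + 7972))/(-21149 + (-103 + 35)*(136 + (-103 + 35))) = (9975 - 9019*19414)/(-21149 - 68*(136 - 68)) = (9975 - 175094866)/(-21149 - 68*68) = -175084891/(-21149 - 4624) = -175084891/(-25773) = -175084891*(-1/25773) = 175084891/25773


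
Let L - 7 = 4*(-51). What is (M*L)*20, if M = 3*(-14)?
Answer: 165480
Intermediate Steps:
L = -197 (L = 7 + 4*(-51) = 7 - 204 = -197)
M = -42
(M*L)*20 = -42*(-197)*20 = 8274*20 = 165480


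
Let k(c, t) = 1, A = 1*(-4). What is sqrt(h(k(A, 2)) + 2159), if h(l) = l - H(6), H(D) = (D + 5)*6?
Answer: sqrt(2094) ≈ 45.760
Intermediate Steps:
H(D) = 30 + 6*D (H(D) = (5 + D)*6 = 30 + 6*D)
A = -4
h(l) = -66 + l (h(l) = l - (30 + 6*6) = l - (30 + 36) = l - 1*66 = l - 66 = -66 + l)
sqrt(h(k(A, 2)) + 2159) = sqrt((-66 + 1) + 2159) = sqrt(-65 + 2159) = sqrt(2094)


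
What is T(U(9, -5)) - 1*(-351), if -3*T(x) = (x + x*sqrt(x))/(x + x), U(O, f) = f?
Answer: 2105/6 - I*sqrt(5)/6 ≈ 350.83 - 0.37268*I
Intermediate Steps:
T(x) = -(x + x**(3/2))/(6*x) (T(x) = -(x + x*sqrt(x))/(3*(x + x)) = -(x + x**(3/2))/(3*(2*x)) = -(x + x**(3/2))*1/(2*x)/3 = -(x + x**(3/2))/(6*x))
T(U(9, -5)) - 1*(-351) = (-1/6 - I*sqrt(5)/6) - 1*(-351) = (-1/6 - I*sqrt(5)/6) + 351 = 2105/6 - I*sqrt(5)/6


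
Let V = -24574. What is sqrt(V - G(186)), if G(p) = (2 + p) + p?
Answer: 18*I*sqrt(77) ≈ 157.95*I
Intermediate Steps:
G(p) = 2 + 2*p
sqrt(V - G(186)) = sqrt(-24574 - (2 + 2*186)) = sqrt(-24574 - (2 + 372)) = sqrt(-24574 - 1*374) = sqrt(-24574 - 374) = sqrt(-24948) = 18*I*sqrt(77)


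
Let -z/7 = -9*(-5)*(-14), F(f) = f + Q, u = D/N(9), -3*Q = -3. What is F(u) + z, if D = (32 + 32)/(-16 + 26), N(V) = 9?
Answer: 198527/45 ≈ 4411.7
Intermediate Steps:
Q = 1 (Q = -⅓*(-3) = 1)
D = 32/5 (D = 64/10 = 64*(⅒) = 32/5 ≈ 6.4000)
u = 32/45 (u = (32/5)/9 = (32/5)*(⅑) = 32/45 ≈ 0.71111)
F(f) = 1 + f (F(f) = f + 1 = 1 + f)
z = 4410 (z = -7*(-9*(-5))*(-14) = -315*(-14) = -7*(-630) = 4410)
F(u) + z = (1 + 32/45) + 4410 = 77/45 + 4410 = 198527/45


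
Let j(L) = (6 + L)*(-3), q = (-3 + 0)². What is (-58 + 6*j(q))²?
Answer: 107584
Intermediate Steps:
q = 9 (q = (-3)² = 9)
j(L) = -18 - 3*L
(-58 + 6*j(q))² = (-58 + 6*(-18 - 3*9))² = (-58 + 6*(-18 - 27))² = (-58 + 6*(-45))² = (-58 - 270)² = (-328)² = 107584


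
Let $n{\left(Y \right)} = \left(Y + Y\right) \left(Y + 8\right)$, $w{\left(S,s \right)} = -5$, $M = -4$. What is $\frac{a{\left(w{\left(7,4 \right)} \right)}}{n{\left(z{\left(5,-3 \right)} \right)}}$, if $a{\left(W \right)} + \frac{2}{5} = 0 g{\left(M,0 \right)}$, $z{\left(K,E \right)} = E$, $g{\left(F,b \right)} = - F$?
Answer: $\frac{1}{75} \approx 0.013333$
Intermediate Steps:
$n{\left(Y \right)} = 2 Y \left(8 + Y\right)$
$a{\left(W \right)} = - \frac{2}{5}$ ($a{\left(W \right)} = - \frac{2}{5} + 0 \left(\left(-1\right) \left(-4\right)\right) = - \frac{2}{5} + 0 \cdot 4 = - \frac{2}{5} + 0 = - \frac{2}{5}$)
$\frac{a{\left(w{\left(7,4 \right)} \right)}}{n{\left(z{\left(5,-3 \right)} \right)}} = - \frac{2}{5 \cdot 2 \left(-3\right) \left(8 - 3\right)} = - \frac{2}{5 \cdot 2 \left(-3\right) 5} = - \frac{2}{5 \left(-30\right)} = \left(- \frac{2}{5}\right) \left(- \frac{1}{30}\right) = \frac{1}{75}$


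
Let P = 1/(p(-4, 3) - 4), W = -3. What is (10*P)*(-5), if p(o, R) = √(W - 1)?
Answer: 10 + 5*I ≈ 10.0 + 5.0*I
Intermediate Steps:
p(o, R) = 2*I (p(o, R) = √(-3 - 1) = √(-4) = 2*I)
P = (-4 - 2*I)/20 (P = 1/(2*I - 4) = 1/(-4 + 2*I) = (-4 - 2*I)/20 ≈ -0.2 - 0.1*I)
(10*P)*(-5) = (10*(-⅕ - I/10))*(-5) = (-2 - I)*(-5) = 10 + 5*I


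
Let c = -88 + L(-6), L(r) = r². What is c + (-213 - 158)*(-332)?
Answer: 123120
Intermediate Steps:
c = -52 (c = -88 + (-6)² = -88 + 36 = -52)
c + (-213 - 158)*(-332) = -52 + (-213 - 158)*(-332) = -52 - 371*(-332) = -52 + 123172 = 123120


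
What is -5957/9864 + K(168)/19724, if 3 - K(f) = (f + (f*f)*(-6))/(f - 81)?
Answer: -712567829/1410542136 ≈ -0.50517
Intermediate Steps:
K(f) = 3 - (f - 6*f²)/(-81 + f) (K(f) = 3 - (f + (f*f)*(-6))/(f - 81) = 3 - (f + f²*(-6))/(-81 + f) = 3 - (f - 6*f²)/(-81 + f))
-5957/9864 + K(168)/19724 = -5957/9864 + ((-243 + 2*168 + 6*168²)/(-81 + 168))/19724 = -5957*1/9864 + ((-243 + 336 + 6*28224)/87)*(1/19724) = -5957/9864 + ((-243 + 336 + 169344)/87)*(1/19724) = -5957/9864 + ((1/87)*169437)*(1/19724) = -5957/9864 + (56479/29)*(1/19724) = -5957/9864 + 56479/571996 = -712567829/1410542136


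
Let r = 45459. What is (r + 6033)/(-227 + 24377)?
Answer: 1226/575 ≈ 2.1322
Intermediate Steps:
(r + 6033)/(-227 + 24377) = (45459 + 6033)/(-227 + 24377) = 51492/24150 = 51492*(1/24150) = 1226/575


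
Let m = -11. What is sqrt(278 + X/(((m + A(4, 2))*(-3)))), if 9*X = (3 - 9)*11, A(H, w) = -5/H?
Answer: sqrt(122510)/21 ≈ 16.667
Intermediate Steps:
X = -22/3 (X = ((3 - 9)*11)/9 = (-6*11)/9 = (1/9)*(-66) = -22/3 ≈ -7.3333)
sqrt(278 + X/(((m + A(4, 2))*(-3)))) = sqrt(278 - 22*(-1/(3*(-11 - 5/4)))/3) = sqrt(278 - 22/(3*((-49/4*(-3))))) = sqrt(278 - 22/(3*147/4)) = sqrt(278 - 22/3*4/147) = sqrt(278 - 88/441) = sqrt(122510/441) = sqrt(122510)/21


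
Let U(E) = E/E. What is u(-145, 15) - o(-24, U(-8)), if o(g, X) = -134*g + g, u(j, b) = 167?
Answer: -3025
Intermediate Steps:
U(E) = 1
o(g, X) = -133*g
u(-145, 15) - o(-24, U(-8)) = 167 - (-133)*(-24) = 167 - 1*3192 = 167 - 3192 = -3025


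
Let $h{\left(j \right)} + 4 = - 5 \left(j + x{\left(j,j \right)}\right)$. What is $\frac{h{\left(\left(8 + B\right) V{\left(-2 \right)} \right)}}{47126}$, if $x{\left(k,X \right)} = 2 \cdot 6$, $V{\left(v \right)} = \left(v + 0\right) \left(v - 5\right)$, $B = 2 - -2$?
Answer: $- \frac{452}{23563} \approx -0.019183$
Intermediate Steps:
$B = 4$ ($B = 2 + 2 = 4$)
$V{\left(v \right)} = v \left(-5 + v\right)$
$x{\left(k,X \right)} = 12$
$h{\left(j \right)} = -64 - 5 j$ ($h{\left(j \right)} = -4 - 5 \left(j + 12\right) = -4 - 5 \left(12 + j\right) = -4 - \left(60 + 5 j\right) = -64 - 5 j$)
$\frac{h{\left(\left(8 + B\right) V{\left(-2 \right)} \right)}}{47126} = \frac{-64 - 5 \left(8 + 4\right) \left(- 2 \left(-5 - 2\right)\right)}{47126} = \left(-64 - 5 \cdot 12 \left(\left(-2\right) \left(-7\right)\right)\right) \frac{1}{47126} = \left(-64 - 5 \cdot 12 \cdot 14\right) \frac{1}{47126} = \left(-64 - 840\right) \frac{1}{47126} = \left(-904\right) \frac{1}{47126} = - \frac{452}{23563}$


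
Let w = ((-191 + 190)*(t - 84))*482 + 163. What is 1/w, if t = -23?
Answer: 1/51737 ≈ 1.9329e-5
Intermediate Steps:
w = 51737 (w = ((-191 + 190)*(-23 - 84))*482 + 163 = -1*(-107)*482 + 163 = 107*482 + 163 = 51574 + 163 = 51737)
1/w = 1/51737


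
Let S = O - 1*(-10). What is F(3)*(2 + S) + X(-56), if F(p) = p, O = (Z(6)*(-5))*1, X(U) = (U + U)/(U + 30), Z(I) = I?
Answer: -646/13 ≈ -49.692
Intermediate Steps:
X(U) = 2*U/(30 + U) (X(U) = (2*U)/(30 + U) = 2*U/(30 + U))
O = -30 (O = (6*(-5))*1 = -30*1 = -30)
S = -20 (S = -30 - 1*(-10) = -30 + 10 = -20)
F(3)*(2 + S) + X(-56) = 3*(2 - 20) + 2*(-56)/(30 - 56) = 3*(-18) + 2*(-56)/(-26) = -54 + 2*(-56)*(-1/26) = -54 + 56/13 = -646/13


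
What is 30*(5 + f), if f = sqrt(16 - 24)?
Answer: 150 + 60*I*sqrt(2) ≈ 150.0 + 84.853*I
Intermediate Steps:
f = 2*I*sqrt(2) (f = sqrt(-8) = 2*I*sqrt(2) ≈ 2.8284*I)
30*(5 + f) = 30*(5 + 2*I*sqrt(2)) = 150 + 60*I*sqrt(2)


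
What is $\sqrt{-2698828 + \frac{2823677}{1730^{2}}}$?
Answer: $\frac{i \sqrt{8077319497523}}{1730} \approx 1642.8 i$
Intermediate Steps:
$\sqrt{-2698828 + \frac{2823677}{1730^{2}}} = \sqrt{-2698828 + \frac{2823677}{2992900}} = \sqrt{- \frac{8077319497523}{2992900}} = \frac{i \sqrt{8077319497523}}{1730}$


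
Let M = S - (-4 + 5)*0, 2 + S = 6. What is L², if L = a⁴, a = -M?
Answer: 65536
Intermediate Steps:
S = 4 (S = -2 + 6 = 4)
M = 4 (M = 4 - (-4 + 5)*0 = 4 - 0 = 4 - 1*0 = 4 + 0 = 4)
a = -4 (a = -1*4 = -4)
L = 256 (L = (-4)⁴ = 256)
L² = 256² = 65536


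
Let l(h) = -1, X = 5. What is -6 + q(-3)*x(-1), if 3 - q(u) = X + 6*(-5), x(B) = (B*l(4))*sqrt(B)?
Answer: -6 + 28*I ≈ -6.0 + 28.0*I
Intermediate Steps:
x(B) = -B**(3/2) (x(B) = (B*(-1))*sqrt(B) = (-B)*sqrt(B) = -B**(3/2))
q(u) = 28 (q(u) = 3 - (5 + 6*(-5)) = 3 - (5 - 30) = 3 - 1*(-25) = 3 + 25 = 28)
-6 + q(-3)*x(-1) = -6 + 28*(-(-1)**(3/2)) = -6 + 28*(-(-1)*I) = -6 + 28*I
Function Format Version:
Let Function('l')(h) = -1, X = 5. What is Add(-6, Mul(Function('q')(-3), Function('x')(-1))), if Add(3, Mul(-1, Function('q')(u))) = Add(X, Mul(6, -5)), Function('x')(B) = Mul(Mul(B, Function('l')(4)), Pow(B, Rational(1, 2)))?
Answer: Add(-6, Mul(28, I)) ≈ Add(-6.0000, Mul(28.000, I))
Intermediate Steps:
Function('x')(B) = Mul(-1, Pow(B, Rational(3, 2))) (Function('x')(B) = Mul(Mul(B, -1), Pow(B, Rational(1, 2))) = Mul(Mul(-1, B), Pow(B, Rational(1, 2))) = Mul(-1, Pow(B, Rational(3, 2))))
Function('q')(u) = 28 (Function('q')(u) = Add(3, Mul(-1, Add(5, Mul(6, -5)))) = Add(3, Mul(-1, Add(5, -30))) = Add(3, Mul(-1, -25)) = Add(3, 25) = 28)
Add(-6, Mul(Function('q')(-3), Function('x')(-1))) = Add(-6, Mul(28, Mul(-1, Pow(-1, Rational(3, 2))))) = Add(-6, Mul(28, Mul(-1, Mul(-1, I)))) = Add(-6, Mul(28, I))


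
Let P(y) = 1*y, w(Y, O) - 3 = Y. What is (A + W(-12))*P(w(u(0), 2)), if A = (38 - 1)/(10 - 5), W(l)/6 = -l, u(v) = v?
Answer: 1191/5 ≈ 238.20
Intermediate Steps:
W(l) = -6*l (W(l) = 6*(-l) = -6*l)
w(Y, O) = 3 + Y
P(y) = y
A = 37/5 ≈ 7.4000
(A + W(-12))*P(w(u(0), 2)) = (37/5 - 6*(-12))*(3 + 0) = (37/5 + 72)*3 = (397/5)*3 = 1191/5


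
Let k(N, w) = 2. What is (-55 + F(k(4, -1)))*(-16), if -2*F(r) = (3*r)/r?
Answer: 904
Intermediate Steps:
F(r) = -3/2 (F(r) = -3*r/(2*r) = -½*3 = -3/2)
(-55 + F(k(4, -1)))*(-16) = (-55 - 3/2)*(-16) = -113/2*(-16) = 904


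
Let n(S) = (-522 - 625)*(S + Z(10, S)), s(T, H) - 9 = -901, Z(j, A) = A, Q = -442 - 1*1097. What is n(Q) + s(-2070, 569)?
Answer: 3529574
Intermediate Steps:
Q = -1539 (Q = -442 - 1097 = -1539)
s(T, H) = -892 (s(T, H) = 9 - 901 = -892)
n(S) = -2294*S (n(S) = (-522 - 625)*(S + S) = -2294*S)
n(Q) + s(-2070, 569) = -2294*(-1539) - 892 = 3530466 - 892 = 3529574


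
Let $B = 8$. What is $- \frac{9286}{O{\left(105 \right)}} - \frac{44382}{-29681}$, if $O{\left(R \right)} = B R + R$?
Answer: $- \frac{233676776}{28048545} \approx -8.3312$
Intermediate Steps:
$O{\left(R \right)} = 9 R$ ($O{\left(R \right)} = 8 R + R = 9 R$)
$- \frac{9286}{O{\left(105 \right)}} - \frac{44382}{-29681} = - \frac{9286}{9 \cdot 105} - \frac{44382}{-29681} = - \frac{9286}{945} - - \frac{44382}{29681} = \left(-9286\right) \frac{1}{945} + \frac{44382}{29681} = - \frac{9286}{945} + \frac{44382}{29681} = - \frac{233676776}{28048545}$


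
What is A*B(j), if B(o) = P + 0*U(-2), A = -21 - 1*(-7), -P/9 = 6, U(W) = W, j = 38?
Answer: 756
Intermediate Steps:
P = -54 (P = -9*6 = -54)
A = -14 (A = -21 + 7 = -14)
B(o) = -54 (B(o) = -54 + 0*(-2) = -54 + 0 = -54)
A*B(j) = -14*(-54) = 756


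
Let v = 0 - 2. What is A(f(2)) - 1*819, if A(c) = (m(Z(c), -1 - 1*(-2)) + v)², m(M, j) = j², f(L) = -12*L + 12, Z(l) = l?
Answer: -818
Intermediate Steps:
f(L) = 12 - 12*L
v = -2
A(c) = 1 (A(c) = ((-1 - 1*(-2))² - 2)² = ((-1 + 2)² - 2)² = (1² - 2)² = (1 - 2)² = (-1)² = 1)
A(f(2)) - 1*819 = 1 - 1*819 = 1 - 819 = -818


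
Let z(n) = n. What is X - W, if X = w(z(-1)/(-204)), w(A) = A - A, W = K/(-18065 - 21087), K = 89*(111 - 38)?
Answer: 6497/39152 ≈ 0.16594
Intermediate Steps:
K = 6497 (K = 89*73 = 6497)
W = -6497/39152 (W = 6497/(-18065 - 21087) = 6497/(-39152) = 6497*(-1/39152) = -6497/39152 ≈ -0.16594)
w(A) = 0
X = 0
X - W = 0 - 1*(-6497/39152) = 0 + 6497/39152 = 6497/39152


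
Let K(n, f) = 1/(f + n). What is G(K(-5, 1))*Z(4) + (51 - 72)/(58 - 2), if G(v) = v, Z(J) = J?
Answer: -11/8 ≈ -1.3750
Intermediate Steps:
G(K(-5, 1))*Z(4) + (51 - 72)/(58 - 2) = 4/(1 - 5) + (51 - 72)/(58 - 2) = 4/(-4) - 21/56 = -1/4*4 - 21*1/56 = -1 - 3/8 = -11/8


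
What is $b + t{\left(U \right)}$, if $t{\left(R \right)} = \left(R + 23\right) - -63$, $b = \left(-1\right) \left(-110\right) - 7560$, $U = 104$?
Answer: $-7260$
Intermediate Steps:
$b = -7450$ ($b = 110 - 7560 = -7450$)
$t{\left(R \right)} = 86 + R$ ($t{\left(R \right)} = \left(23 + R\right) + 63 = 86 + R$)
$b + t{\left(U \right)} = -7450 + \left(86 + 104\right) = -7450 + 190 = -7260$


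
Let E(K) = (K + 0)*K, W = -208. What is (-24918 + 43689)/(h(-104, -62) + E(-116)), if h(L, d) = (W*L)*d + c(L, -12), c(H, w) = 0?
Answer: -6257/442576 ≈ -0.014138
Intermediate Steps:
E(K) = K² (E(K) = K*K = K²)
h(L, d) = -208*L*d (h(L, d) = (-208*L)*d + 0 = -208*L*d + 0 = -208*L*d)
(-24918 + 43689)/(h(-104, -62) + E(-116)) = (-24918 + 43689)/(-208*(-104)*(-62) + (-116)²) = 18771/(-1341184 + 13456) = 18771/(-1327728) = 18771*(-1/1327728) = -6257/442576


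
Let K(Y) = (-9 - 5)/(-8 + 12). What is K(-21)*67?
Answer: -469/2 ≈ -234.50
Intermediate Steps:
K(Y) = -7/2 (K(Y) = -14/4 = -14*¼ = -7/2)
K(-21)*67 = -7/2*67 = -469/2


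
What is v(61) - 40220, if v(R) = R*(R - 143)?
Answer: -45222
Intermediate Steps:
v(R) = R*(-143 + R)
v(61) - 40220 = 61*(-143 + 61) - 40220 = 61*(-82) - 40220 = -5002 - 40220 = -45222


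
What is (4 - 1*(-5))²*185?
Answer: 14985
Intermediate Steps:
(4 - 1*(-5))²*185 = (4 + 5)²*185 = 9²*185 = 81*185 = 14985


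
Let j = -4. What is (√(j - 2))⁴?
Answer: 36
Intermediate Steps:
(√(j - 2))⁴ = (√(-4 - 2))⁴ = (√(-6))⁴ = (I*√6)⁴ = 36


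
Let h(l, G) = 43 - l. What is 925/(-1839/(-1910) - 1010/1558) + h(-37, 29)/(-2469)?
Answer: 3398042936770/1155568539 ≈ 2940.6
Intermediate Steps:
925/(-1839/(-1910) - 1010/1558) + h(-37, 29)/(-2469) = 925/(-1839/(-1910) - 1010/1558) + (43 - 1*(-37))/(-2469) = 925/(-1839*(-1/1910) - 1010*1/1558) + (43 + 37)*(-1/2469) = 925/(1839/1910 - 505/779) + 80*(-1/2469) = 925/(468031/1487890) - 80/2469 = 925*(1487890/468031) - 80/2469 = 1376298250/468031 - 80/2469 = 3398042936770/1155568539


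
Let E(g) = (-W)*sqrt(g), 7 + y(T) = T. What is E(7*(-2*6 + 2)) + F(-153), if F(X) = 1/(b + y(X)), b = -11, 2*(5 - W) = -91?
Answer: -1/171 - 101*I*sqrt(70)/2 ≈ -0.005848 - 422.51*I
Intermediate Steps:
W = 101/2 (W = 5 - 1/2*(-91) = 5 + 91/2 = 101/2 ≈ 50.500)
y(T) = -7 + T
F(X) = 1/(-18 + X) (F(X) = 1/(-11 + (-7 + X)) = 1/(-18 + X))
E(g) = -101*sqrt(g)/2 (E(g) = (-1*101/2)*sqrt(g) = -101*sqrt(g)/2)
E(7*(-2*6 + 2)) + F(-153) = -101*sqrt(7)*sqrt(-2*6 + 2)/2 + 1/(-18 - 153) = -101*sqrt(7)*sqrt(-12 + 2)/2 + 1/(-171) = -101*I*sqrt(70)/2 - 1/171 = -1/171 - 101*I*sqrt(70)/2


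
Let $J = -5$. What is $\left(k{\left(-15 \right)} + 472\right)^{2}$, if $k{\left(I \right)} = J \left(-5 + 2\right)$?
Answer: $237169$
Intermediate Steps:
$k{\left(I \right)} = 15$ ($k{\left(I \right)} = - 5 \left(-5 + 2\right) = \left(-5\right) \left(-3\right) = 15$)
$\left(k{\left(-15 \right)} + 472\right)^{2} = \left(15 + 472\right)^{2} = 487^{2} = 237169$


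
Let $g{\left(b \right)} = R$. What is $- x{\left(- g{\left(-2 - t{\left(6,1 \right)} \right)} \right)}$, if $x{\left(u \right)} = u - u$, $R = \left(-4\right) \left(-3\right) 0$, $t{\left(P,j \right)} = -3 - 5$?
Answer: $0$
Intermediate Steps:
$t{\left(P,j \right)} = -8$
$R = 0$ ($R = 12 \cdot 0 = 0$)
$g{\left(b \right)} = 0$
$x{\left(u \right)} = 0$
$- x{\left(- g{\left(-2 - t{\left(6,1 \right)} \right)} \right)} = \left(-1\right) 0 = 0$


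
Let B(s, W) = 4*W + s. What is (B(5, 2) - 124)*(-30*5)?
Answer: 16650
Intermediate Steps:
B(s, W) = s + 4*W
(B(5, 2) - 124)*(-30*5) = ((5 + 4*2) - 124)*(-30*5) = ((5 + 8) - 124)*(-150) = (13 - 124)*(-150) = -111*(-150) = 16650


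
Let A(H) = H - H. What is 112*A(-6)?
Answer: 0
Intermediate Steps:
A(H) = 0
112*A(-6) = 112*0 = 0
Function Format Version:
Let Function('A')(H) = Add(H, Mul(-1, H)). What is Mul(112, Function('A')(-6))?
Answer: 0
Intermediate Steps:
Function('A')(H) = 0
Mul(112, Function('A')(-6)) = Mul(112, 0) = 0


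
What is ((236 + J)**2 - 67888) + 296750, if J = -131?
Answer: 239887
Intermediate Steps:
((236 + J)**2 - 67888) + 296750 = ((236 - 131)**2 - 67888) + 296750 = (105**2 - 67888) + 296750 = (11025 - 67888) + 296750 = -56863 + 296750 = 239887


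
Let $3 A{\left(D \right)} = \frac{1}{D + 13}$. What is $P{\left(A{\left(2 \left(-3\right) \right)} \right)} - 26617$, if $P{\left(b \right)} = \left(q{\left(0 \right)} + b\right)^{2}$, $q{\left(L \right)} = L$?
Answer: $- \frac{11738096}{441} \approx -26617.0$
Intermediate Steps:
$A{\left(D \right)} = \frac{1}{3 \left(13 + D\right)}$ ($A{\left(D \right)} = \frac{1}{3 \left(D + 13\right)} = \frac{1}{3 \left(13 + D\right)}$)
$P{\left(b \right)} = b^{2}$ ($P{\left(b \right)} = \left(0 + b\right)^{2} = b^{2}$)
$P{\left(A{\left(2 \left(-3\right) \right)} \right)} - 26617 = \left(\frac{1}{3 \left(13 + 2 \left(-3\right)\right)}\right)^{2} - 26617 = \left(\frac{1}{3 \left(13 - 6\right)}\right)^{2} - 26617 = \left(\frac{1}{3 \cdot 7}\right)^{2} - 26617 = \left(\frac{1}{3} \cdot \frac{1}{7}\right)^{2} - 26617 = \left(\frac{1}{21}\right)^{2} - 26617 = \frac{1}{441} - 26617 = - \frac{11738096}{441}$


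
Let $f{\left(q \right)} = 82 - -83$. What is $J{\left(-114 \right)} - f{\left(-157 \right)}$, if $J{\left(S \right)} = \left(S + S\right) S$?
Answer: $25827$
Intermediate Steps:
$f{\left(q \right)} = 165$ ($f{\left(q \right)} = 82 + 83 = 165$)
$J{\left(S \right)} = 2 S^{2}$ ($J{\left(S \right)} = 2 S S = 2 S^{2}$)
$J{\left(-114 \right)} - f{\left(-157 \right)} = 2 \left(-114\right)^{2} - 165 = 2 \cdot 12996 - 165 = 25992 - 165 = 25827$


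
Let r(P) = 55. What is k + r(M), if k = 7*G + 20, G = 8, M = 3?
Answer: 131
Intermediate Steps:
k = 76 (k = 7*8 + 20 = 56 + 20 = 76)
k + r(M) = 76 + 55 = 131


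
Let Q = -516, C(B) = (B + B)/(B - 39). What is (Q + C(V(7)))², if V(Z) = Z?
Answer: 68277169/256 ≈ 2.6671e+5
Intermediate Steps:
C(B) = 2*B/(-39 + B) (C(B) = (2*B)/(-39 + B) = 2*B/(-39 + B))
(Q + C(V(7)))² = (-516 + 2*7/(-39 + 7))² = (-516 + 2*7/(-32))² = (-516 + 2*7*(-1/32))² = (-516 - 7/16)² = (-8263/16)² = 68277169/256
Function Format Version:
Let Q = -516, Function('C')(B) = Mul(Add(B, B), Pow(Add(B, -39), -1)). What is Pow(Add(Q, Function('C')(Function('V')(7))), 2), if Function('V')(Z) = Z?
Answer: Rational(68277169, 256) ≈ 2.6671e+5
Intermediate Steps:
Function('C')(B) = Mul(2, B, Pow(Add(-39, B), -1)) (Function('C')(B) = Mul(Mul(2, B), Pow(Add(-39, B), -1)) = Mul(2, B, Pow(Add(-39, B), -1)))
Pow(Add(Q, Function('C')(Function('V')(7))), 2) = Pow(Add(-516, Mul(2, 7, Pow(Add(-39, 7), -1))), 2) = Pow(Add(-516, Mul(2, 7, Pow(-32, -1))), 2) = Pow(Add(-516, Mul(2, 7, Rational(-1, 32))), 2) = Pow(Add(-516, Rational(-7, 16)), 2) = Pow(Rational(-8263, 16), 2) = Rational(68277169, 256)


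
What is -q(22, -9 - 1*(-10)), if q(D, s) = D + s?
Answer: -23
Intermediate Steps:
-q(22, -9 - 1*(-10)) = -(22 + (-9 - 1*(-10))) = -(22 + (-9 + 10)) = -(22 + 1) = -1*23 = -23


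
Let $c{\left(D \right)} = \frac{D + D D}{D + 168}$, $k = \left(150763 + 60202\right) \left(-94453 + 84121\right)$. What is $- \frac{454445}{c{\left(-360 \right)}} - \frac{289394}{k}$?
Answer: $\frac{37735222458569}{55893489030} \approx 675.13$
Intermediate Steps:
$k = -2179690380$ ($k = 210965 \left(-10332\right) = -2179690380$)
$c{\left(D \right)} = \frac{D + D^{2}}{168 + D}$
$- \frac{454445}{c{\left(-360 \right)}} - \frac{289394}{k} = - \frac{454445}{\left(-360\right) \frac{1}{168 - 360} \left(1 - 360\right)} - \frac{289394}{-2179690380} = - \frac{454445}{\left(-360\right) \frac{1}{-192} \left(-359\right)} - - \frac{20671}{155692170} = - \frac{454445}{\left(-360\right) \left(- \frac{1}{192}\right) \left(-359\right)} + \frac{20671}{155692170} = - \frac{454445}{- \frac{5385}{8}} + \frac{20671}{155692170} = \left(-454445\right) \left(- \frac{8}{5385}\right) + \frac{20671}{155692170} = \frac{727112}{1077} + \frac{20671}{155692170} = \frac{37735222458569}{55893489030}$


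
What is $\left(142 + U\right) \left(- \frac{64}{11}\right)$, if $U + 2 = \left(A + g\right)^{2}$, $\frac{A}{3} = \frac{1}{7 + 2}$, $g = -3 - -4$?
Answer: $- \frac{7424}{9} \approx -824.89$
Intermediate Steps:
$g = 1$ ($g = -3 + 4 = 1$)
$A = \frac{1}{3}$ ($A = \frac{3}{7 + 2} = \frac{3}{9} = 3 \cdot \frac{1}{9} = \frac{1}{3} \approx 0.33333$)
$U = - \frac{2}{9}$ ($U = -2 + \left(\frac{1}{3} + 1\right)^{2} = -2 + \left(\frac{4}{3}\right)^{2} = -2 + \frac{16}{9} = - \frac{2}{9} \approx -0.22222$)
$\left(142 + U\right) \left(- \frac{64}{11}\right) = \left(142 - \frac{2}{9}\right) \left(- \frac{64}{11}\right) = \frac{1276 \left(\left(-64\right) \frac{1}{11}\right)}{9} = \frac{1276}{9} \left(- \frac{64}{11}\right) = - \frac{7424}{9}$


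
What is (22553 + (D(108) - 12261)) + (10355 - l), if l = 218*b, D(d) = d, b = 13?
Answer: 17921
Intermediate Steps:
l = 2834 (l = 218*13 = 2834)
(22553 + (D(108) - 12261)) + (10355 - l) = (22553 + (108 - 12261)) + (10355 - 1*2834) = (22553 - 12153) + (10355 - 2834) = 10400 + 7521 = 17921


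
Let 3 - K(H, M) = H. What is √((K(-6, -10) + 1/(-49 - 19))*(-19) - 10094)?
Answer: I*√11866017/34 ≈ 101.31*I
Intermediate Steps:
K(H, M) = 3 - H
√((K(-6, -10) + 1/(-49 - 19))*(-19) - 10094) = √(((3 - 1*(-6)) + 1/(-49 - 19))*(-19) - 10094) = √(((3 + 6) + 1/(-68))*(-19) - 10094) = √((9 - 1/68)*(-19) - 10094) = √((611/68)*(-19) - 10094) = √(-11609/68 - 10094) = √(-698001/68) = I*√11866017/34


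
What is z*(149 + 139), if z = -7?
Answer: -2016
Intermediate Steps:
z*(149 + 139) = -7*(149 + 139) = -7*288 = -2016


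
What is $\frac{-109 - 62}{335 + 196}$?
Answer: $- \frac{19}{59} \approx -0.32203$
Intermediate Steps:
$\frac{-109 - 62}{335 + 196} = \frac{-109 - 62}{531} = \frac{1}{531} \left(-171\right) = - \frac{19}{59}$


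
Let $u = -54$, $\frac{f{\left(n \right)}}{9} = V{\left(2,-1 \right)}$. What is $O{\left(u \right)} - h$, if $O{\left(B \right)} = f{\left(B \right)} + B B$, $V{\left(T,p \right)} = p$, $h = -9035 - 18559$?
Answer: $30501$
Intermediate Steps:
$h = -27594$
$f{\left(n \right)} = -9$ ($f{\left(n \right)} = 9 \left(-1\right) = -9$)
$O{\left(B \right)} = -9 + B^{2}$ ($O{\left(B \right)} = -9 + B B = -9 + B^{2}$)
$O{\left(u \right)} - h = \left(-9 + \left(-54\right)^{2}\right) - -27594 = \left(-9 + 2916\right) + 27594 = 2907 + 27594 = 30501$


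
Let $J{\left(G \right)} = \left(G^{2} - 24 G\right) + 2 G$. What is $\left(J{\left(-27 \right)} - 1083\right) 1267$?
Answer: $304080$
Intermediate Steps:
$J{\left(G \right)} = G^{2} - 22 G$
$\left(J{\left(-27 \right)} - 1083\right) 1267 = \left(- 27 \left(-22 - 27\right) - 1083\right) 1267 = \left(\left(-27\right) \left(-49\right) - 1083\right) 1267 = \left(1323 - 1083\right) 1267 = 240 \cdot 1267 = 304080$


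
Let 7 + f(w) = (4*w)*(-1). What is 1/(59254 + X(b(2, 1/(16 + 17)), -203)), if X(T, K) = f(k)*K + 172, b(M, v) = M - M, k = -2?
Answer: 1/59223 ≈ 1.6885e-5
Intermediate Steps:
f(w) = -7 - 4*w (f(w) = -7 + (4*w)*(-1) = -7 - 4*w)
b(M, v) = 0
X(T, K) = 172 + K (X(T, K) = (-7 - 4*(-2))*K + 172 = (-7 + 8)*K + 172 = 1*K + 172 = K + 172 = 172 + K)
1/(59254 + X(b(2, 1/(16 + 17)), -203)) = 1/(59254 + (172 - 203)) = 1/(59254 - 31) = 1/59223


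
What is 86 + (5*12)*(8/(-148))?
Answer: 3062/37 ≈ 82.757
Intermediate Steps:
86 + (5*12)*(8/(-148)) = 86 + 60*(8*(-1/148)) = 86 + 60*(-2/37) = 86 - 120/37 = 3062/37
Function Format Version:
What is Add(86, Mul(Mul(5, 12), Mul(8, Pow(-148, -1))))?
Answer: Rational(3062, 37) ≈ 82.757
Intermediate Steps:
Add(86, Mul(Mul(5, 12), Mul(8, Pow(-148, -1)))) = Add(86, Mul(60, Mul(8, Rational(-1, 148)))) = Add(86, Mul(60, Rational(-2, 37))) = Add(86, Rational(-120, 37)) = Rational(3062, 37)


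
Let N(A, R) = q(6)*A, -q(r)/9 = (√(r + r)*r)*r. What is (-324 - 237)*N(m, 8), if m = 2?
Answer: 727056*√3 ≈ 1.2593e+6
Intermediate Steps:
q(r) = -9*√2*r^(5/2) (q(r) = -9*√(r + r)*r*r = -9*√(2*r)*r*r = -9*(√2*√r)*r*r = -9*√2*r^(3/2)*r = -9*√2*r^(5/2))
N(A, R) = -648*A*√3 (N(A, R) = (-9*√2*6^(5/2))*A = (-9*√2*36*√6)*A = (-648*√3)*A = -648*A*√3)
(-324 - 237)*N(m, 8) = (-324 - 237)*(-648*2*√3) = -(-727056)*√3 = 727056*√3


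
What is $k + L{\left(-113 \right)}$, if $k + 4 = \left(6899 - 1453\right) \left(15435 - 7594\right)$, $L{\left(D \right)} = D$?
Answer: $42701969$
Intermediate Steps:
$k = 42702082$ ($k = -4 + \left(6899 - 1453\right) \left(15435 - 7594\right) = -4 + 5446 \cdot 7841 = -4 + 42702086 = 42702082$)
$k + L{\left(-113 \right)} = 42702082 - 113 = 42701969$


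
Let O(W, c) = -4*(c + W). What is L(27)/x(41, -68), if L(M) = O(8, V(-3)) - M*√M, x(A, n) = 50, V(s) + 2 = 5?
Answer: -22/25 - 81*√3/50 ≈ -3.6859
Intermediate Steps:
V(s) = 3 (V(s) = -2 + 5 = 3)
O(W, c) = -4*W - 4*c (O(W, c) = -4*(W + c) = -4*W - 4*c)
L(M) = -44 - M^(3/2) (L(M) = (-4*8 - 4*3) - M*√M = (-32 - 12) - M^(3/2) = -44 - M^(3/2))
L(27)/x(41, -68) = (-44 - 27^(3/2))/50 = (-44 - 81*√3)*(1/50) = -22/25 - 81*√3/50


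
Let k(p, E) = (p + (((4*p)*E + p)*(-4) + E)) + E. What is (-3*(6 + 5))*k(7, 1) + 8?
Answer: 4331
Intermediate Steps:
k(p, E) = -3*p + 2*E - 16*E*p (k(p, E) = (p + ((4*E*p + p)*(-4) + E)) + E = (p + ((p + 4*E*p)*(-4) + E)) + E = (p + ((-4*p - 16*E*p) + E)) + E = (p + (E - 4*p - 16*E*p)) + E = (E - 3*p - 16*E*p) + E = -3*p + 2*E - 16*E*p)
(-3*(6 + 5))*k(7, 1) + 8 = (-3*(6 + 5))*(-3*7 + 2*1 - 16*1*7) + 8 = (-3*11)*(-21 + 2 - 112) + 8 = -33*(-131) + 8 = 4323 + 8 = 4331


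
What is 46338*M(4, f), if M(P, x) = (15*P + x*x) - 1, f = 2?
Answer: 2919294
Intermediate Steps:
M(P, x) = -1 + x² + 15*P (M(P, x) = (15*P + x²) - 1 = (x² + 15*P) - 1 = -1 + x² + 15*P)
46338*M(4, f) = 46338*(-1 + 2² + 15*4) = 46338*(-1 + 4 + 60) = 46338*63 = 2919294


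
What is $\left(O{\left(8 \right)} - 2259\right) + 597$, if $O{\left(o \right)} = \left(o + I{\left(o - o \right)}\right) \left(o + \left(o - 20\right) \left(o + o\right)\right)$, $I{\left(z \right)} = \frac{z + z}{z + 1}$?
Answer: $-3134$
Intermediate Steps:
$I{\left(z \right)} = \frac{2 z}{1 + z}$
$O{\left(o \right)} = o \left(o + 2 o \left(-20 + o\right)\right)$ ($O{\left(o \right)} = \left(o + \frac{2 \left(o - o\right)}{1 + \left(o - o\right)}\right) \left(o + \left(o - 20\right) \left(o + o\right)\right) = \left(o + 2 \cdot 0 \frac{1}{1 + 0}\right) \left(o + \left(-20 + o\right) 2 o\right) = \left(o + 2 \cdot 0 \cdot 1^{-1}\right) \left(o + 2 o \left(-20 + o\right)\right) = \left(o + 2 \cdot 0 \cdot 1\right) \left(o + 2 o \left(-20 + o\right)\right) = \left(o + 0\right) \left(o + 2 o \left(-20 + o\right)\right) = o \left(o + 2 o \left(-20 + o\right)\right)$)
$\left(O{\left(8 \right)} - 2259\right) + 597 = \left(8^{2} \left(-39 + 2 \cdot 8\right) - 2259\right) + 597 = \left(64 \left(-39 + 16\right) - 2259\right) + 597 = \left(64 \left(-23\right) - 2259\right) + 597 = \left(-1472 - 2259\right) + 597 = -3731 + 597 = -3134$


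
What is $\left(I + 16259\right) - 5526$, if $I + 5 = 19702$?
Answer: $30430$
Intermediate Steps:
$I = 19697$ ($I = -5 + 19702 = 19697$)
$\left(I + 16259\right) - 5526 = \left(19697 + 16259\right) - 5526 = 35956 - 5526 = 30430$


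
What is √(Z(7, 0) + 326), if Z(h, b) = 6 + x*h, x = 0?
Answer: 2*√83 ≈ 18.221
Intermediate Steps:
Z(h, b) = 6 (Z(h, b) = 6 + 0*h = 6 + 0 = 6)
√(Z(7, 0) + 326) = √(6 + 326) = √332 = 2*√83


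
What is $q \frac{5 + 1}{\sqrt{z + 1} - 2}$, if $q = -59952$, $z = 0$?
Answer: $359712$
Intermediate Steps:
$q \frac{5 + 1}{\sqrt{z + 1} - 2} = - 59952 \frac{5 + 1}{\sqrt{0 + 1} - 2} = - 59952 \frac{6}{\sqrt{1} - 2} = - 59952 \frac{6}{1 - 2} = - 59952 \frac{6}{-1} = - 59952 \cdot 6 \left(-1\right) = \left(-59952\right) \left(-6\right) = 359712$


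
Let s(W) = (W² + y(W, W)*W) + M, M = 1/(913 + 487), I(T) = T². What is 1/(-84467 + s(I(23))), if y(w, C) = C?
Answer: 1400/665301001 ≈ 2.1043e-6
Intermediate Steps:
M = 1/1400 ≈ 0.00071429
s(W) = 1/1400 + 2*W² (s(W) = (W² + W*W) + 1/1400 = (W² + W²) + 1/1400 = 2*W² + 1/1400 = 1/1400 + 2*W²)
1/(-84467 + s(I(23))) = 1/(-84467 + (1/1400 + 2*(23²)²)) = 1/(-84467 + (1/1400 + 2*529²)) = 1/(-84467 + (1/1400 + 2*279841)) = 1/(-84467 + (1/1400 + 559682)) = 1/(-84467 + 783554801/1400) = 1/(665301001/1400) = 1400/665301001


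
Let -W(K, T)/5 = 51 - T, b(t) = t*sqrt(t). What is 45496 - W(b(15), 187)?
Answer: 44816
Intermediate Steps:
b(t) = t**(3/2)
W(K, T) = -255 + 5*T (W(K, T) = -5*(51 - T) = -255 + 5*T)
45496 - W(b(15), 187) = 45496 - (-255 + 5*187) = 45496 - (-255 + 935) = 45496 - 1*680 = 45496 - 680 = 44816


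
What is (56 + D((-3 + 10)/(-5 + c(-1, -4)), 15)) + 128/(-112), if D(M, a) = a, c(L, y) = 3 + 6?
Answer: 489/7 ≈ 69.857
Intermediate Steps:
c(L, y) = 9
(56 + D((-3 + 10)/(-5 + c(-1, -4)), 15)) + 128/(-112) = (56 + 15) + 128/(-112) = 71 + 128*(-1/112) = 71 - 8/7 = 489/7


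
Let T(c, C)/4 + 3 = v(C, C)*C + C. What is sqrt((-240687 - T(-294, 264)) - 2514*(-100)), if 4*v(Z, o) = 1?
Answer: 3*sqrt(1045) ≈ 96.979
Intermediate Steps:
v(Z, o) = 1/4 (v(Z, o) = (1/4)*1 = 1/4)
T(c, C) = -12 + 5*C (T(c, C) = -12 + 4*(C/4 + C) = -12 + 4*(5*C/4) = -12 + 5*C)
sqrt((-240687 - T(-294, 264)) - 2514*(-100)) = sqrt((-240687 - (-12 + 5*264)) - 2514*(-100)) = sqrt((-240687 - (-12 + 1320)) + 251400) = sqrt((-240687 - 1*1308) + 251400) = sqrt((-240687 - 1308) + 251400) = sqrt(-241995 + 251400) = sqrt(9405) = 3*sqrt(1045)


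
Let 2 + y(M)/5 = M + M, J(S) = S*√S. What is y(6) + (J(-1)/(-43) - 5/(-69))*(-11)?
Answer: 3395/69 - 11*I/43 ≈ 49.203 - 0.25581*I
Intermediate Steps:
J(S) = S^(3/2)
y(M) = -10 + 10*M (y(M) = -10 + 5*(M + M) = -10 + 5*(2*M) = -10 + 10*M)
y(6) + (J(-1)/(-43) - 5/(-69))*(-11) = (-10 + 10*6) + ((-1)^(3/2)/(-43) - 5/(-69))*(-11) = (-10 + 60) + (-I*(-1/43) - 5*(-1/69))*(-11) = 50 + (I/43 + 5/69)*(-11) = 50 + (5/69 + I/43)*(-11) = 50 + (-55/69 - 11*I/43) = 3395/69 - 11*I/43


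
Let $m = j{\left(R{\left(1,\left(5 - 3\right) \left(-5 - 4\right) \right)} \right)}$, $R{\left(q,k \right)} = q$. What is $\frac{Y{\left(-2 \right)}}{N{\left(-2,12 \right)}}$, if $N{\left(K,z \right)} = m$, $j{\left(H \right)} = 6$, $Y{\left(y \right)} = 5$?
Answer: $\frac{5}{6} \approx 0.83333$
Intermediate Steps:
$m = 6$
$N{\left(K,z \right)} = 6$
$\frac{Y{\left(-2 \right)}}{N{\left(-2,12 \right)}} = \frac{1}{6} \cdot 5 = \frac{5}{6}$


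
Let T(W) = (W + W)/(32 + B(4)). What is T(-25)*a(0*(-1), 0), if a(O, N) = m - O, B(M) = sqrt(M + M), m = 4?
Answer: -800/127 + 50*sqrt(2)/127 ≈ -5.7424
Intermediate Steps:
B(M) = sqrt(2)*sqrt(M) (B(M) = sqrt(2*M) = sqrt(2)*sqrt(M))
a(O, N) = 4 - O
T(W) = 2*W/(32 + 2*sqrt(2)) (T(W) = (W + W)/(32 + sqrt(2)*sqrt(4)) = (2*W)/(32 + sqrt(2)*2) = (2*W)/(32 + 2*sqrt(2)) = 2*W/(32 + 2*sqrt(2)))
T(-25)*a(0*(-1), 0) = ((8/127)*(-25) - 1/254*(-25)*sqrt(2))*(4 - 0*(-1)) = (-200/127 + 25*sqrt(2)/254)*(4 - 1*0) = (-200/127 + 25*sqrt(2)/254)*(4 + 0) = (-200/127 + 25*sqrt(2)/254)*4 = -800/127 + 50*sqrt(2)/127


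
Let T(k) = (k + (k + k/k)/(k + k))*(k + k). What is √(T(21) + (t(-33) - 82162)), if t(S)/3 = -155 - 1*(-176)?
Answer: I*√81195 ≈ 284.95*I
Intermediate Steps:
t(S) = 63 (t(S) = 3*(-155 - 1*(-176)) = 3*(-155 + 176) = 3*21 = 63)
T(k) = 2*k*(k + (1 + k)/(2*k)) (T(k) = (k + (k + 1)/((2*k)))*(2*k) = (k + (1 + k)*(1/(2*k)))*(2*k) = (k + (1 + k)/(2*k))*(2*k) = 2*k*(k + (1 + k)/(2*k)))
√(T(21) + (t(-33) - 82162)) = √((1 + 21 + 2*21²) + (63 - 82162)) = √((1 + 21 + 2*441) - 82099) = √((1 + 21 + 882) - 82099) = √(904 - 82099) = √(-81195) = I*√81195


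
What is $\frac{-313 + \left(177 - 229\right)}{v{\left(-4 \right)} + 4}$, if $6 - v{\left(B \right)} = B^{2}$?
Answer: $\frac{365}{6} \approx 60.833$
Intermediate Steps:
$v{\left(B \right)} = 6 - B^{2}$
$\frac{-313 + \left(177 - 229\right)}{v{\left(-4 \right)} + 4} = \frac{-313 + \left(177 - 229\right)}{\left(6 - \left(-4\right)^{2}\right) + 4} = \frac{-313 - 52}{\left(6 - 16\right) + 4} = - \frac{365}{\left(6 - 16\right) + 4} = - \frac{365}{-10 + 4} = - \frac{365}{-6} = \left(-365\right) \left(- \frac{1}{6}\right) = \frac{365}{6}$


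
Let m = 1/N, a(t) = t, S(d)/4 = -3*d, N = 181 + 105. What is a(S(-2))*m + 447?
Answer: 63933/143 ≈ 447.08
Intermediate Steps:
N = 286
S(d) = -12*d (S(d) = 4*(-3*d) = -12*d)
m = 1/286 ≈ 0.0034965
a(S(-2))*m + 447 = -12*(-2)*(1/286) + 447 = 24*(1/286) + 447 = 12/143 + 447 = 63933/143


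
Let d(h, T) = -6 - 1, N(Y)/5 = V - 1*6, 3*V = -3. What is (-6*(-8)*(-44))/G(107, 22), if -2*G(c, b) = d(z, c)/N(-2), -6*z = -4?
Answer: 21120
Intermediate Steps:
z = ⅔ (z = -⅙*(-4) = ⅔ ≈ 0.66667)
V = -1 (V = (⅓)*(-3) = -1)
N(Y) = -35 (N(Y) = 5*(-1 - 1*6) = 5*(-1 - 6) = 5*(-7) = -35)
d(h, T) = -7
G(c, b) = -⅒ (G(c, b) = -(-7)/(2*(-35)) = -(-7)*(-1)/(2*35) = -½*⅕ = -⅒)
(-6*(-8)*(-44))/G(107, 22) = (-6*(-8)*(-44))/(-⅒) = (48*(-44))*(-10) = -2112*(-10) = 21120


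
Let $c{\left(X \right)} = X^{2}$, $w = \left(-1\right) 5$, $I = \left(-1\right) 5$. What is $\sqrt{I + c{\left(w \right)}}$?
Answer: $2 \sqrt{5} \approx 4.4721$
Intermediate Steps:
$I = -5$
$w = -5$
$\sqrt{I + c{\left(w \right)}} = \sqrt{-5 + \left(-5\right)^{2}} = \sqrt{-5 + 25} = \sqrt{20} = 2 \sqrt{5}$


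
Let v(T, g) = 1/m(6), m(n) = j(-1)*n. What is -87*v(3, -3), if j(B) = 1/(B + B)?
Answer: 29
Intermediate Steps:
j(B) = 1/(2*B)
m(n) = -n/2 (m(n) = ((½)/(-1))*n = ((½)*(-1))*n = -n/2)
v(T, g) = -⅓ (v(T, g) = 1/(-½*6) = 1/(-3) = -⅓)
-87*v(3, -3) = -87*(-⅓) = 29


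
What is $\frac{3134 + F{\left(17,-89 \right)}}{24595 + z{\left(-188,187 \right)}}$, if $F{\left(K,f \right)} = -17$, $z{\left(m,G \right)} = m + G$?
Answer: $\frac{1039}{8198} \approx 0.12674$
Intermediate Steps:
$z{\left(m,G \right)} = G + m$
$\frac{3134 + F{\left(17,-89 \right)}}{24595 + z{\left(-188,187 \right)}} = \frac{3134 - 17}{24595 + \left(187 - 188\right)} = \frac{3117}{24595 - 1} = \frac{3117}{24594} = 3117 \cdot \frac{1}{24594} = \frac{1039}{8198}$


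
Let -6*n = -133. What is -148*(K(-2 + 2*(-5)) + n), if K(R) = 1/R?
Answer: -9805/3 ≈ -3268.3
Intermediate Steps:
n = 133/6 (n = -1/6*(-133) = 133/6 ≈ 22.167)
-148*(K(-2 + 2*(-5)) + n) = -148*(1/(-2 + 2*(-5)) + 133/6) = -148*(1/(-2 - 10) + 133/6) = -148*(1/(-12) + 133/6) = -148*(-1/12 + 133/6) = -148*265/12 = -9805/3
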